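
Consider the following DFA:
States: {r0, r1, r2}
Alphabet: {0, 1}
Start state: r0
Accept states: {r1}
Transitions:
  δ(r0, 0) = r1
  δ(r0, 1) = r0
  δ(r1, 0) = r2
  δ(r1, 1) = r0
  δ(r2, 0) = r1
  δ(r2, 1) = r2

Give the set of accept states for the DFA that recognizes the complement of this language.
Complement accept states = All states \ Original accept states
= {r0, r1, r2} \ {r1}
{r0, r2}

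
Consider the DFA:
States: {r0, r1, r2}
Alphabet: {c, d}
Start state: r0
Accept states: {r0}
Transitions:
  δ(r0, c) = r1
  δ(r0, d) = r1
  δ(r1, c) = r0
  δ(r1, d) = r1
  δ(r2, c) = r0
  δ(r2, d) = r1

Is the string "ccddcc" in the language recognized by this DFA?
Processing string "ccddcc":
  r0 --c--> r1
  r1 --c--> r0
  r0 --d--> r1
  r1 --d--> r1
  r1 --c--> r0
  r0 --c--> r1
Final state: r1
Accept states: {r0}
No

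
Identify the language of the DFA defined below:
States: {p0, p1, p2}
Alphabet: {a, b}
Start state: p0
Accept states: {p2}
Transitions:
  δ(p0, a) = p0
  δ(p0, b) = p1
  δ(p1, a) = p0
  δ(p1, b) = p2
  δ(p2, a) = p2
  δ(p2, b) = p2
Testing a few strings:
  'bb' → accept
  'a' → reject
  'abab' → reject
  'baba' → reject
State roles: p0=no progress toward bb; p1=one trailing b; p2=substring bb seen
All strings over {a,b} containing the substring bb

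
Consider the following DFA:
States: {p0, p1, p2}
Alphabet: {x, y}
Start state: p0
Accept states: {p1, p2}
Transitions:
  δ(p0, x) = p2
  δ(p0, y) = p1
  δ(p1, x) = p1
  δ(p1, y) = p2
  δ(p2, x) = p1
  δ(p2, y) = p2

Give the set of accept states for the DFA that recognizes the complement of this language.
Complement accept states = All states \ Original accept states
= {p0, p1, p2} \ {p1, p2}
{p0}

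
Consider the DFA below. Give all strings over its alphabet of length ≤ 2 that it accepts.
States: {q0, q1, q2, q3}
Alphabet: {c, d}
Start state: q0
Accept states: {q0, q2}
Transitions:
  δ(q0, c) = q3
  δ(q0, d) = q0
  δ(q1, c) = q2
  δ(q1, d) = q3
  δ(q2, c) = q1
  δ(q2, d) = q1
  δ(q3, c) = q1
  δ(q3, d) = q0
ε, d, cd, dd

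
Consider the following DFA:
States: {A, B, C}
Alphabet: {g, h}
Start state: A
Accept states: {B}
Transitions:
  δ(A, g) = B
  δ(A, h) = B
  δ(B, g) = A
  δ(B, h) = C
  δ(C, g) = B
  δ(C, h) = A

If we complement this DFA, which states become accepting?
Complement accept states = All states \ Original accept states
= {A, B, C} \ {B}
{A, C}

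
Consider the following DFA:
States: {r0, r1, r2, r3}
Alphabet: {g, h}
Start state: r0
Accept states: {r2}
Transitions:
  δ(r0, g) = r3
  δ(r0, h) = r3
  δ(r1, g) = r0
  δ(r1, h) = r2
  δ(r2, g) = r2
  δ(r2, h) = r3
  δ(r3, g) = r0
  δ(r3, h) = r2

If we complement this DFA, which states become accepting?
Complement accept states = All states \ Original accept states
= {r0, r1, r2, r3} \ {r2}
{r0, r1, r3}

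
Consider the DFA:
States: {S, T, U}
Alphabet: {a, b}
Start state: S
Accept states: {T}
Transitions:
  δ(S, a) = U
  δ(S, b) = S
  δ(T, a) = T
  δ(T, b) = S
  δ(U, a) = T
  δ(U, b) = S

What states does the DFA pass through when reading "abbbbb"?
read 'a': S → U
  read 'b': U → S
  read 'b': S → S
  read 'b': S → S
  read 'b': S → S
  read 'b': S → S
S -> U -> S -> S -> S -> S -> S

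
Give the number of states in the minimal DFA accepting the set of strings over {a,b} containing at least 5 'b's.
By Myhill–Nerode, count the distinguishable equivalence classes: 6 classes — having seen 0, 1, …, 4, or ≥5 copies of 'b'; any two classes i < j (j ≤ 5) are distinguished by the string b^(5−j), which takes class j to 5 copies (accepted) but leaves class i below 5 (rejected).
6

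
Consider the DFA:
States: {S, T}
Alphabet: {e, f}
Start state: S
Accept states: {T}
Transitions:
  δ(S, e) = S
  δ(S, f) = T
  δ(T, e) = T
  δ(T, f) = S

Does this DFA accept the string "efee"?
Processing string "efee":
  S --e--> S
  S --f--> T
  T --e--> T
  T --e--> T
Final state: T
Accept states: {T}
Yes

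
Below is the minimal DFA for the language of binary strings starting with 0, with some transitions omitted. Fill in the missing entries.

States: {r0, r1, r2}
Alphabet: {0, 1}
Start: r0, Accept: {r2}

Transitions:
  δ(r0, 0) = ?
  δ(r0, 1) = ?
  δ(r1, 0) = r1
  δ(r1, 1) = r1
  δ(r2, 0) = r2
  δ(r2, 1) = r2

From the language and accept set, identify what each state tracks — r0: no input read; r1: started with 1 (dead); r2: started with 0.
Each missing δ(q, a) is the state matching the new tracked value after reading a.
δ(r0, 0) = r2; δ(r0, 1) = r1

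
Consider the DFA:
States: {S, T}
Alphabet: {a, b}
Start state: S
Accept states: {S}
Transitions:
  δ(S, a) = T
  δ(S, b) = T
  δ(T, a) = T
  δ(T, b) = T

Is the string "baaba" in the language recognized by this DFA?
Processing string "baaba":
  S --b--> T
  T --a--> T
  T --a--> T
  T --b--> T
  T --a--> T
Final state: T
Accept states: {S}
No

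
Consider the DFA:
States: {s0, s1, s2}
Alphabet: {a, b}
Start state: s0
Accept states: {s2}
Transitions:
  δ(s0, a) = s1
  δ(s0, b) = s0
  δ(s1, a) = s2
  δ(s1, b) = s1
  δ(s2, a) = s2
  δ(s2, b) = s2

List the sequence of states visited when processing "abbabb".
read 'a': s0 → s1
  read 'b': s1 → s1
  read 'b': s1 → s1
  read 'a': s1 → s2
  read 'b': s2 → s2
  read 'b': s2 → s2
s0 -> s1 -> s1 -> s1 -> s2 -> s2 -> s2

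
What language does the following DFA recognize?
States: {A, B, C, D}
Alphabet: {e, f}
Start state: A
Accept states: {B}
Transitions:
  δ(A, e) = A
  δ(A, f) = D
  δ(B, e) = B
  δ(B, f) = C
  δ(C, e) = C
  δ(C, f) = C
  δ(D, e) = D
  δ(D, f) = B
Testing a few strings:
  'ff' → accept
  'ffee' → accept
  'feff' → reject
  'e' → reject
State roles: A=zero f's; B=two f's; C=≥ three f's (dead); D=one f
All strings over {e,f} containing exactly two f's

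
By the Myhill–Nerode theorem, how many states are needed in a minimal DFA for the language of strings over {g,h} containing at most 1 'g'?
By Myhill–Nerode, count the distinguishable equivalence classes: 3 classes — having seen 0, 1, or >1 copies of 'g'; counts 0 through 1 are accepting and >1 is dead.
3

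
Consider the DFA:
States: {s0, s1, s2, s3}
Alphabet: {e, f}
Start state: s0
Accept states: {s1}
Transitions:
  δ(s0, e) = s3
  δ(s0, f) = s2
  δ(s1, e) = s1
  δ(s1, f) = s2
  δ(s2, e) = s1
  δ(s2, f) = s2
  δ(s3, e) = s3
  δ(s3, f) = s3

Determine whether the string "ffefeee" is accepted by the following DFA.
Processing string "ffefeee":
  s0 --f--> s2
  s2 --f--> s2
  s2 --e--> s1
  s1 --f--> s2
  s2 --e--> s1
  s1 --e--> s1
  s1 --e--> s1
Final state: s1
Accept states: {s1}
Yes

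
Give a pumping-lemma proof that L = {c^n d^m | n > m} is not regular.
Assume L is regular with pumping length p. Idea: pumping down the c-block drops the c-count to at most the d-count.
Choose s = c^(p+1) d^p ∈ L (|s| = 2p+1 ≥ p). By the pumping lemma, s = xyz with |xy| ≤ p, |y| > 0, so y = c^k with k ≥ 1. Take i = 0: xz = c^(p+1−k) d^p. Since k ≥ 1, p+1−k ≤ p, so the number of c's is no longer strictly greater than the number of d's, hence xz ∉ L.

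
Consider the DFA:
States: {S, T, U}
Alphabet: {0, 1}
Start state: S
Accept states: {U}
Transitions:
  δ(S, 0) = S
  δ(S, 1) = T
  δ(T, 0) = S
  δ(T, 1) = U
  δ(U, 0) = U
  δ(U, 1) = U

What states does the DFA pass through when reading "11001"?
read '1': S → T
  read '1': T → U
  read '0': U → U
  read '0': U → U
  read '1': U → U
S -> T -> U -> U -> U -> U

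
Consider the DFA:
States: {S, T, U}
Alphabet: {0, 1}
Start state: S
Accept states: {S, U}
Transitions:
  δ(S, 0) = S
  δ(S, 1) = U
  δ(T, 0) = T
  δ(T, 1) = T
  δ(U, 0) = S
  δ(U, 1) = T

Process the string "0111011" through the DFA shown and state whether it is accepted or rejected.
Processing string "0111011":
  S --0--> S
  S --1--> U
  U --1--> T
  T --1--> T
  T --0--> T
  T --1--> T
  T --1--> T
Final state: T
Accept states: {S, U}
No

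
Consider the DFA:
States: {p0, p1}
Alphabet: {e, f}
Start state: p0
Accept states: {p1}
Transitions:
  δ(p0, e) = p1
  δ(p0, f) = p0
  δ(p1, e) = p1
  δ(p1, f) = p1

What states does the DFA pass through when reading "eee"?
read 'e': p0 → p1
  read 'e': p1 → p1
  read 'e': p1 → p1
p0 -> p1 -> p1 -> p1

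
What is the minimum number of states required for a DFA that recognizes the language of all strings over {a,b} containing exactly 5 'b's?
By Myhill–Nerode, count the distinguishable equivalence classes: 7 classes — having seen 0, 1, …, 5, or >5 copies of 'b'; the count-5 class is the only accepting one and >5 is dead.
7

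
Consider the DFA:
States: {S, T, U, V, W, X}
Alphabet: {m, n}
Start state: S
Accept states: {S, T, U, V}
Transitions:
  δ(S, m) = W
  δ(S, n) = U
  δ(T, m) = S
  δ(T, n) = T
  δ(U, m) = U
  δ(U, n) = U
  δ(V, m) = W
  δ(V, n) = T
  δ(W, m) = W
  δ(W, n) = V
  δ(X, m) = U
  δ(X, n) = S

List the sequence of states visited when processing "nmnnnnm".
read 'n': S → U
  read 'm': U → U
  read 'n': U → U
  read 'n': U → U
  read 'n': U → U
  read 'n': U → U
  read 'm': U → U
S -> U -> U -> U -> U -> U -> U -> U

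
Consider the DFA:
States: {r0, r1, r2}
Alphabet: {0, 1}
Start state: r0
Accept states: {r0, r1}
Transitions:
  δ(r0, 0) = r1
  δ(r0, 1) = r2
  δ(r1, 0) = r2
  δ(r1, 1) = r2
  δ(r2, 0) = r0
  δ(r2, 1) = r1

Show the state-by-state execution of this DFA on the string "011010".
read '0': r0 → r1
  read '1': r1 → r2
  read '1': r2 → r1
  read '0': r1 → r2
  read '1': r2 → r1
  read '0': r1 → r2
r0 -> r1 -> r2 -> r1 -> r2 -> r1 -> r2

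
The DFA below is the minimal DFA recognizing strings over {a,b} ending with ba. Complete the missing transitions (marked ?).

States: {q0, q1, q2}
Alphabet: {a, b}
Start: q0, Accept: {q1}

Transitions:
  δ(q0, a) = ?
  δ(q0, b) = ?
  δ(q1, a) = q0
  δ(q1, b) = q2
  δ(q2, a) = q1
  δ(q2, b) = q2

From the language and accept set, identify what each state tracks — q0: no suffix match; q1: suffix is ba; q2: one trailing b.
Each missing δ(q, a) is the state matching the new tracked value after reading a.
δ(q0, a) = q0; δ(q0, b) = q2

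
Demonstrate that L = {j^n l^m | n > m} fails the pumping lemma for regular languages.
Assume L is regular with pumping length p. Idea: pumping down the j-block drops the j-count to at most the l-count.
Choose s = j^(p+1) l^p ∈ L (|s| = 2p+1 ≥ p). By the pumping lemma, s = xyz with |xy| ≤ p, |y| > 0, so y = j^k with k ≥ 1. Take i = 0: xz = j^(p+1−k) l^p. Since k ≥ 1, p+1−k ≤ p, so the number of j's is no longer strictly greater than the number of l's, hence xz ∉ L.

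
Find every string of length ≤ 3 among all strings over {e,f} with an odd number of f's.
f, ef, fe, eef, efe, fee, fff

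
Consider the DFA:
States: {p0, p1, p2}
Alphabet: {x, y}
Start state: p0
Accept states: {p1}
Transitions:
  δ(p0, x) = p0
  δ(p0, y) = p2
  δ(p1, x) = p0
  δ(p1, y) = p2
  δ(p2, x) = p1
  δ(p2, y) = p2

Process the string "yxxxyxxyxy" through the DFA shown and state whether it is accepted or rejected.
Processing string "yxxxyxxyxy":
  p0 --y--> p2
  p2 --x--> p1
  p1 --x--> p0
  p0 --x--> p0
  p0 --y--> p2
  p2 --x--> p1
  p1 --x--> p0
  p0 --y--> p2
  p2 --x--> p1
  p1 --y--> p2
Final state: p2
Accept states: {p1}
No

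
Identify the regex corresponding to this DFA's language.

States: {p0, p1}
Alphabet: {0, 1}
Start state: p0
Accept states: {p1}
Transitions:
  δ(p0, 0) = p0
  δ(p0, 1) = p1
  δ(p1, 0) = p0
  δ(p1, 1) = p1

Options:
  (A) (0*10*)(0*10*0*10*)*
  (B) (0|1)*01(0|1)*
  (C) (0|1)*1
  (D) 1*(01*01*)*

Check each option against the DFA on short strings; one disagreement eliminates an option:
  (A) (0*10*)(0*10*0*10*)*: on '10' the DFA goes p0 → p1 → p0 and rejects (p0 ∉ Accept), but the regex matches it → eliminate
  (B) (0|1)*01(0|1)*: on '1' the DFA goes p0 → p1 and accepts (p1 ∈ Accept), but the regex does not match it → eliminate
  (C) (0|1)*1: agrees with the DFA on every string of length ≤ 6
  (D) 1*(01*01*)*: on ε the DFA stays in p0 and rejects (p0 ∉ Accept), but the regex matches it → eliminate
Only (C) is consistent with the DFA.
(C) (0|1)*1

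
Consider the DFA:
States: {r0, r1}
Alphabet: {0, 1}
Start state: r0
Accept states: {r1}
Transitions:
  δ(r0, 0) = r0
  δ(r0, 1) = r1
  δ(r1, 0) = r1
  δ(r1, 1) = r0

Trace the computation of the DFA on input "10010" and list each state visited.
read '1': r0 → r1
  read '0': r1 → r1
  read '0': r1 → r1
  read '1': r1 → r0
  read '0': r0 → r0
r0 -> r1 -> r1 -> r1 -> r0 -> r0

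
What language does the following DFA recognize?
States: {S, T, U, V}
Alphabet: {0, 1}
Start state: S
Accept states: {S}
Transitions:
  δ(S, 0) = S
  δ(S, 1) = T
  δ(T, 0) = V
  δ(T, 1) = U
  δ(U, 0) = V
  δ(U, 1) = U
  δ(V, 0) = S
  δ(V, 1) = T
Testing a few strings:
  '00' → accept
  '01' → reject
  '10' → reject
  '0100' → accept
State roles: S=value ≡ 0 (mod 4); T=value ≡ 1 (mod 4); U=value ≡ 3 (mod 4); V=value ≡ 2 (mod 4)
All binary strings representing a multiple of 4 (read in base 2; leading zeros allowed and ε counts as 0)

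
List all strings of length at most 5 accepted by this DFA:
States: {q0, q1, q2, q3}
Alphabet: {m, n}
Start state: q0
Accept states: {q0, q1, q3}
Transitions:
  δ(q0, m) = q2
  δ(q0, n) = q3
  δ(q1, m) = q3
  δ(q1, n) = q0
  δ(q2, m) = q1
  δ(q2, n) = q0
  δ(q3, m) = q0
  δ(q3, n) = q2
ε, n, mm, mn, nm, mmm, mmn, mnn, nmn, nnm, nnn, mmmm, mmnn, mnmm, mnmn, mnnm, nmmm, nmmn, nmnm, nnmm, nnmn, nnnn, mmmmn, mmmnm, mmmnn, mmnmm, mmnmn, mmnnm, mnmmm, mnmmn, mnmnn, mnnmn, mnnnm, mnnnn, nmmmm, nmmmn, nmmnn, nmnmn, nmnnm, nmnnn, nnmmm, nnmnn, nnnmm, nnnmn, nnnnm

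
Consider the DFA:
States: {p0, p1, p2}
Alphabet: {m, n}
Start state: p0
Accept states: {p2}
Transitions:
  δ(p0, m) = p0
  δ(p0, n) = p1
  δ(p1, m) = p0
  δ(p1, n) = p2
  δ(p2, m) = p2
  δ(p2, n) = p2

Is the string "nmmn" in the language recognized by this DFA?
Processing string "nmmn":
  p0 --n--> p1
  p1 --m--> p0
  p0 --m--> p0
  p0 --n--> p1
Final state: p1
Accept states: {p2}
No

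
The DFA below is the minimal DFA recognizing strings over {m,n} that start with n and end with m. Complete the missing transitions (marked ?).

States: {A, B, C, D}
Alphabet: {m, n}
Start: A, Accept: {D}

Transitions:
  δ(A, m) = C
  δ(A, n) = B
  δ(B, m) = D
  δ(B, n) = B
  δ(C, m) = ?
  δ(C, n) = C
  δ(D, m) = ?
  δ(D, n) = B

From the language and accept set, identify what each state tracks — A: no input read; B: started with n, last symbol n; C: started with m (dead); D: started with n, last symbol m.
Each missing δ(q, a) is the state matching the new tracked value after reading a.
δ(C, m) = C; δ(D, m) = D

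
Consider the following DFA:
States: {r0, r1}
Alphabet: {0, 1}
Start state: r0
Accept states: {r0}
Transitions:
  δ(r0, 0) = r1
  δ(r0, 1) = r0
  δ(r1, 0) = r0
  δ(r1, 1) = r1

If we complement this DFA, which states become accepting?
Complement accept states = All states \ Original accept states
= {r0, r1} \ {r0}
{r1}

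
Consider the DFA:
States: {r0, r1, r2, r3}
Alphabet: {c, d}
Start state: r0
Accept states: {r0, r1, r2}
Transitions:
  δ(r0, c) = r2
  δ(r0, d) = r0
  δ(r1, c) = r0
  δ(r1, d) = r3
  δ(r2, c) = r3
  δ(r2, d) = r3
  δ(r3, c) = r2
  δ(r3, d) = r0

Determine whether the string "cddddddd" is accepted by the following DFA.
Processing string "cddddddd":
  r0 --c--> r2
  r2 --d--> r3
  r3 --d--> r0
  r0 --d--> r0
  r0 --d--> r0
  r0 --d--> r0
  r0 --d--> r0
  r0 --d--> r0
Final state: r0
Accept states: {r0, r1, r2}
Yes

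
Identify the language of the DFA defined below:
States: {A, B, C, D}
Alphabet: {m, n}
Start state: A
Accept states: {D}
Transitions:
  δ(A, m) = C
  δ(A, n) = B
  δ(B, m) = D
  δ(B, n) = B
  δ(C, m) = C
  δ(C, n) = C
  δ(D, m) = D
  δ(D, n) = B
Testing a few strings:
  'mmmn' → reject
  'nm' → accept
  'nnmm' → accept
  'nnnm' → accept
State roles: A=no input read; B=started with n, last symbol n; C=started with m (dead); D=started with n, last symbol m
All strings over {m,n} that start with n and end with m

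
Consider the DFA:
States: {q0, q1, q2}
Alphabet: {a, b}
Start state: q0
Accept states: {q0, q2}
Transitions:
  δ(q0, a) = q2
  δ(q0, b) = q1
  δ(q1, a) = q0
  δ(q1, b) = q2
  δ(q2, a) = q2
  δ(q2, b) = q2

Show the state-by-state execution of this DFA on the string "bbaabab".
read 'b': q0 → q1
  read 'b': q1 → q2
  read 'a': q2 → q2
  read 'a': q2 → q2
  read 'b': q2 → q2
  read 'a': q2 → q2
  read 'b': q2 → q2
q0 -> q1 -> q2 -> q2 -> q2 -> q2 -> q2 -> q2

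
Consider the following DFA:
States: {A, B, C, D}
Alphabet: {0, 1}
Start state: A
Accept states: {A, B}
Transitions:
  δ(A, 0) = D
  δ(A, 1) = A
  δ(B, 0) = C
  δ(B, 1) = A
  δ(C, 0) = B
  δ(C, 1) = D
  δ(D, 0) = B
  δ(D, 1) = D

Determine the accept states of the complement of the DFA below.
Complement accept states = All states \ Original accept states
= {A, B, C, D} \ {A, B}
{C, D}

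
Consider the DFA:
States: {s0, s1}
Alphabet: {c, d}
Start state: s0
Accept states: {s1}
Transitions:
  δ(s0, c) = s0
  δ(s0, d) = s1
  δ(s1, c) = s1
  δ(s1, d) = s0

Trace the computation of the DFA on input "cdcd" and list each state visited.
read 'c': s0 → s0
  read 'd': s0 → s1
  read 'c': s1 → s1
  read 'd': s1 → s0
s0 -> s0 -> s1 -> s1 -> s0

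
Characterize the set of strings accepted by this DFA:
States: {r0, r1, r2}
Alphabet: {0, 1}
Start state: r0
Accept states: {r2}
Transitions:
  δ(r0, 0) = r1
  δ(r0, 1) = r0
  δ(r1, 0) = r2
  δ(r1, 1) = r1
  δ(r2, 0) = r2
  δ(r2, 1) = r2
Testing a few strings:
  '0110' → accept
  '010' → accept
  '1000' → accept
  '111' → reject
State roles: r0=zero 0's seen; r1=one 0 seen; r2=≥ two 0's seen
All binary strings containing at least two 0's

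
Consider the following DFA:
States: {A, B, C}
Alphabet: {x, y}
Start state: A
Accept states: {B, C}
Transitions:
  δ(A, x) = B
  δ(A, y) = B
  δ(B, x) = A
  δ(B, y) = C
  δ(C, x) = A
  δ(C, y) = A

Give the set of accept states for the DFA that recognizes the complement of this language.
Complement accept states = All states \ Original accept states
= {A, B, C} \ {B, C}
{A}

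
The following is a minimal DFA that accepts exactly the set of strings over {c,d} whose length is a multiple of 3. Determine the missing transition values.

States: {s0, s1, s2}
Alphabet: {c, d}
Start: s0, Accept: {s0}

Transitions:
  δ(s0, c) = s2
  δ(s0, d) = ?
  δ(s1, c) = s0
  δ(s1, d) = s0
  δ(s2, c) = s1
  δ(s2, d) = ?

From the language and accept set, identify what each state tracks — s0: length ≡ 0 (mod 3); s1: length ≡ 2 (mod 3); s2: length ≡ 1 (mod 3).
Each missing δ(q, a) is the state matching the new tracked value after reading a.
δ(s0, d) = s2; δ(s2, d) = s1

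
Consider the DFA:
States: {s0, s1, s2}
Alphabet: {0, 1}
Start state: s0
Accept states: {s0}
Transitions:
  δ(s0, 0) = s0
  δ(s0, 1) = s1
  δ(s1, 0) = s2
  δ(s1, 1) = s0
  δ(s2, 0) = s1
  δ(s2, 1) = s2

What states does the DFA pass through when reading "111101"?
read '1': s0 → s1
  read '1': s1 → s0
  read '1': s0 → s1
  read '1': s1 → s0
  read '0': s0 → s0
  read '1': s0 → s1
s0 -> s1 -> s0 -> s1 -> s0 -> s0 -> s1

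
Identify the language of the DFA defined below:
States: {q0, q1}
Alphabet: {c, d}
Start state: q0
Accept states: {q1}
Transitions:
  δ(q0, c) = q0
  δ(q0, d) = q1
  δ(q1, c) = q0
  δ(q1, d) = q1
Testing a few strings:
  'cc' → reject
  'dd' → accept
  'd' → accept
  'c' → reject
State roles: q0=last symbol not d; q1=last symbol is d
All strings over {c,d} ending with d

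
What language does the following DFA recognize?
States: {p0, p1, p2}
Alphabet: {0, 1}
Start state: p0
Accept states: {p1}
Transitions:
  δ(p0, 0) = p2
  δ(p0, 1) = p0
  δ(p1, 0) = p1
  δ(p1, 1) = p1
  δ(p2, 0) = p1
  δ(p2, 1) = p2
Testing a few strings:
  '1' → reject
  '11' → reject
  '01' → reject
  '10' → reject
State roles: p0=zero 0's seen; p1=≥ two 0's seen; p2=one 0 seen
All binary strings containing at least two 0's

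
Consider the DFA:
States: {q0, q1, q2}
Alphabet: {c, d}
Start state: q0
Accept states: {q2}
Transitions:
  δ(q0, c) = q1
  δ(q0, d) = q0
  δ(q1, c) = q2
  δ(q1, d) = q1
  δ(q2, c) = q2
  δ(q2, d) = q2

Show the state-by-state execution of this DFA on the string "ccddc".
read 'c': q0 → q1
  read 'c': q1 → q2
  read 'd': q2 → q2
  read 'd': q2 → q2
  read 'c': q2 → q2
q0 -> q1 -> q2 -> q2 -> q2 -> q2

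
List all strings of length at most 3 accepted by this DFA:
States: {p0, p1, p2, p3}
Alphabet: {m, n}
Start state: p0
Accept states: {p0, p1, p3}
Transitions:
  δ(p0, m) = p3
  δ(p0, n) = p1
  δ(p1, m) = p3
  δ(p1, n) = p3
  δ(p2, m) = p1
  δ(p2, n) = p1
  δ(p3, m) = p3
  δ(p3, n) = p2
ε, m, n, mm, nm, nn, mmm, mnm, mnn, nmm, nnm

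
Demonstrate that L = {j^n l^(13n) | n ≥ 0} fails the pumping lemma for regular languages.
Assume L is regular with pumping length p. Idea: pumping the j-block breaks the 1:13 ratio.
Choose s = j^p l^(13p) (length 14p ≥ p). By the pumping lemma, s = xyz with |xy| ≤ p, |y| > 0, so y = j^k with k ≥ 1. Then xy²z = j^(p+k) l^(13p). For this to be in L we would need 13p = 13(p+k), i.e. 13k = 0, contradicting k ≥ 1. So xy²z ∉ L.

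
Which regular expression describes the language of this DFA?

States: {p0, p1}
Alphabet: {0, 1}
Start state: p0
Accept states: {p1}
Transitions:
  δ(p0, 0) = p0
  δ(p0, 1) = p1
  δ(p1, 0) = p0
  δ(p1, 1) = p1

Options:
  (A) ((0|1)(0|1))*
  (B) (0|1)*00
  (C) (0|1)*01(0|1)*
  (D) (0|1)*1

Check each option against the DFA on short strings; one disagreement eliminates an option:
  (A) ((0|1)(0|1))*: on ε the DFA stays in p0 and rejects (p0 ∉ Accept), but the regex matches it → eliminate
  (B) (0|1)*00: on '1' the DFA goes p0 → p1 and accepts (p1 ∈ Accept), but the regex does not match it → eliminate
  (C) (0|1)*01(0|1)*: on '1' the DFA goes p0 → p1 and accepts (p1 ∈ Accept), but the regex does not match it → eliminate
  (D) (0|1)*1: agrees with the DFA on every string of length ≤ 6
Only (D) is consistent with the DFA.
(D) (0|1)*1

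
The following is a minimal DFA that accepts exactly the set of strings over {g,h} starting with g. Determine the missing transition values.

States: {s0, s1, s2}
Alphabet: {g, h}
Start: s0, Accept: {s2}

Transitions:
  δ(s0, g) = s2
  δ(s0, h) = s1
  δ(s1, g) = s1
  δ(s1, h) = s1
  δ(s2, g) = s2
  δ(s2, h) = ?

From the language and accept set, identify what each state tracks — s0: no input read; s1: started with h (dead); s2: started with g.
Each missing δ(q, a) is the state matching the new tracked value after reading a.
δ(s2, h) = s2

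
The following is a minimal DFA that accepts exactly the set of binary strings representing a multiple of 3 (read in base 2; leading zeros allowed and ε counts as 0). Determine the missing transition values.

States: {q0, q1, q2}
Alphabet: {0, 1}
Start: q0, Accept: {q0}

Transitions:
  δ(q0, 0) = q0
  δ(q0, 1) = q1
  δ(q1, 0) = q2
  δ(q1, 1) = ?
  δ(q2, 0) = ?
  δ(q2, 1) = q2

From the language and accept set, identify what each state tracks — q0: value ≡ 0 (mod 3); q1: value ≡ 1 (mod 3); q2: value ≡ 2 (mod 3).
Each missing δ(q, a) is the state matching the new tracked value after reading a.
δ(q1, 1) = q0; δ(q2, 0) = q1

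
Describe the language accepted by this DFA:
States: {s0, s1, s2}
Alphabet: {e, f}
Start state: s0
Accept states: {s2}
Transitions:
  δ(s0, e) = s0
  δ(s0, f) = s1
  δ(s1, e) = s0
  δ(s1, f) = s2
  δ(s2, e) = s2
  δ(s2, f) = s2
Testing a few strings:
  'ff' → accept
  'ef' → reject
  'eefe' → reject
  'f' → reject
State roles: s0=no progress toward ff; s1=one trailing f; s2=substring ff seen
All strings over {e,f} containing the substring ff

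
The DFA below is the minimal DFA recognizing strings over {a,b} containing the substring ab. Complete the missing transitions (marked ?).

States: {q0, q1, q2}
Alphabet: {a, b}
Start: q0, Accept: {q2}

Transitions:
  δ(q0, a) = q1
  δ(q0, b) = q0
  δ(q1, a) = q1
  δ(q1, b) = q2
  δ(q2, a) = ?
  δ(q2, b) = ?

From the language and accept set, identify what each state tracks — q0: no a seen yet; q1: seen a a, waiting for b; q2: substring ab seen.
Each missing δ(q, a) is the state matching the new tracked value after reading a.
δ(q2, a) = q2; δ(q2, b) = q2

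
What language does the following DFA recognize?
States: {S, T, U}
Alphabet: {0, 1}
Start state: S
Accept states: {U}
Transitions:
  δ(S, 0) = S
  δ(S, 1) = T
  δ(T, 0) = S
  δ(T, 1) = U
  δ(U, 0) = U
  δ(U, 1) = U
Testing a few strings:
  '1' → reject
  '10' → reject
  '0' → reject
  '11' → accept
State roles: S=no progress toward 11; T=one trailing 1; U=substring 11 seen
All binary strings containing the substring 11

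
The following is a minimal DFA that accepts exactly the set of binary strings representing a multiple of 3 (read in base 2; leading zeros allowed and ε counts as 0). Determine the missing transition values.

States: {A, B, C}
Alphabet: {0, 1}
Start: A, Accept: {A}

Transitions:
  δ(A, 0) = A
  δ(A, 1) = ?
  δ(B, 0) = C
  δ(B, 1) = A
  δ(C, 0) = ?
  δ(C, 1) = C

From the language and accept set, identify what each state tracks — A: value ≡ 0 (mod 3); B: value ≡ 1 (mod 3); C: value ≡ 2 (mod 3).
Each missing δ(q, a) is the state matching the new tracked value after reading a.
δ(A, 1) = B; δ(C, 0) = B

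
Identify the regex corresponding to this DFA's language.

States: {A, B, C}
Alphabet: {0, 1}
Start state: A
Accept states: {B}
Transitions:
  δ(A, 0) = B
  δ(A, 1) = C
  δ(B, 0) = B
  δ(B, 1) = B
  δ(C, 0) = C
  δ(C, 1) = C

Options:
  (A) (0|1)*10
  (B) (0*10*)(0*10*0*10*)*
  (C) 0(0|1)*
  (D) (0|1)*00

Check each option against the DFA on short strings; one disagreement eliminates an option:
  (A) (0|1)*10: on '0' the DFA goes A → B and accepts (B ∈ Accept), but the regex does not match it → eliminate
  (B) (0*10*)(0*10*0*10*)*: on '0' the DFA goes A → B and accepts (B ∈ Accept), but the regex does not match it → eliminate
  (C) 0(0|1)*: agrees with the DFA on every string of length ≤ 6
  (D) (0|1)*00: on '0' the DFA goes A → B and accepts (B ∈ Accept), but the regex does not match it → eliminate
Only (C) is consistent with the DFA.
(C) 0(0|1)*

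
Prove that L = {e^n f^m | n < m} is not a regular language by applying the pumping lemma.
Assume L is regular with pumping length p. Idea: pumping up the e-block makes the e-count reach the f-count.
Choose s = e^p f^(p+1) ∈ L. By the pumping lemma, s = xyz with |xy| ≤ p, |y| > 0, so y = e^k with k ≥ 1. Then xy²z = e^(p+k) f^(p+1). Since p+k ≥ p+1, the number of e's is no longer strictly less than the number of f's, so xy²z ∉ L.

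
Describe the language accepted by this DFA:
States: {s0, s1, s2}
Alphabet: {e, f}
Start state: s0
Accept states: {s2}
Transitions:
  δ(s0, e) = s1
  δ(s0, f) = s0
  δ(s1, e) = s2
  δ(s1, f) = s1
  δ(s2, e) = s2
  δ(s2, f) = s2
Testing a few strings:
  'ff' → reject
  'f' → reject
  'ee' → accept
  'fe' → reject
State roles: s0=zero e's seen; s1=one e seen; s2=≥ two e's seen
All strings over {e,f} containing at least two e's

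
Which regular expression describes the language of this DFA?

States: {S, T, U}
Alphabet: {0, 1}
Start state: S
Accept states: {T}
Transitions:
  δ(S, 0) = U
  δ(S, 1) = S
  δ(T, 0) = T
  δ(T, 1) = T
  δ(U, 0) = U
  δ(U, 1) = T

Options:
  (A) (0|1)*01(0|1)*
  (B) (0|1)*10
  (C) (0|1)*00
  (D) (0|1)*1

Check each option against the DFA on short strings; one disagreement eliminates an option:
  (A) (0|1)*01(0|1)*: agrees with the DFA on every string of length ≤ 6
  (B) (0|1)*10: on '01' the DFA goes S → U → T and accepts (T ∈ Accept), but the regex does not match it → eliminate
  (C) (0|1)*00: on '00' the DFA goes S → U → U and rejects (U ∉ Accept), but the regex matches it → eliminate
  (D) (0|1)*1: on '1' the DFA goes S → S and rejects (S ∉ Accept), but the regex matches it → eliminate
Only (A) is consistent with the DFA.
(A) (0|1)*01(0|1)*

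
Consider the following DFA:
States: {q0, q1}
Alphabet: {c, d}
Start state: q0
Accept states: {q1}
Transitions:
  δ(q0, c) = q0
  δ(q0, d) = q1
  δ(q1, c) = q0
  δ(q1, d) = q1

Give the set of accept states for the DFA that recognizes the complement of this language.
Complement accept states = All states \ Original accept states
= {q0, q1} \ {q1}
{q0}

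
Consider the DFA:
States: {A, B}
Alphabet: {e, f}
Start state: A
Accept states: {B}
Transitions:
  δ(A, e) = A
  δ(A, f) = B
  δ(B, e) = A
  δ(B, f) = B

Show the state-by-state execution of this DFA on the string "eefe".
read 'e': A → A
  read 'e': A → A
  read 'f': A → B
  read 'e': B → A
A -> A -> A -> B -> A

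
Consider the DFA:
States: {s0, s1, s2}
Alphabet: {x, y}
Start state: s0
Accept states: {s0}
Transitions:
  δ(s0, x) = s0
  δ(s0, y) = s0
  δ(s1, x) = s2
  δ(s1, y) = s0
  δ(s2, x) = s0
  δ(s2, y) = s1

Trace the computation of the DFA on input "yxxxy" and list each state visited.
read 'y': s0 → s0
  read 'x': s0 → s0
  read 'x': s0 → s0
  read 'x': s0 → s0
  read 'y': s0 → s0
s0 -> s0 -> s0 -> s0 -> s0 -> s0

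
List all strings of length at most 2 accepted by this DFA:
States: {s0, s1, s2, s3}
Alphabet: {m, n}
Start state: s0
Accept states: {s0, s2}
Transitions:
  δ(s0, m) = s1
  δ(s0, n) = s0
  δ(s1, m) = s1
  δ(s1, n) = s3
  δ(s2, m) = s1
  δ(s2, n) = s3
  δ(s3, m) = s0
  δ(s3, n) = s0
ε, n, nn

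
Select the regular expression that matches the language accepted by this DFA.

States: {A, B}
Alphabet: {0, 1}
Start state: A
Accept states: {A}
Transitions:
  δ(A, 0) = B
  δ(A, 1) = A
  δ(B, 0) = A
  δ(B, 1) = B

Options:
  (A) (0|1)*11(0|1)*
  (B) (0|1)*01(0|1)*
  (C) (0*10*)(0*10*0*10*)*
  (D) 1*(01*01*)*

Check each option against the DFA on short strings; one disagreement eliminates an option:
  (A) (0|1)*11(0|1)*: on ε the DFA stays in A and accepts (A ∈ Accept), but the regex does not match it → eliminate
  (B) (0|1)*01(0|1)*: on ε the DFA stays in A and accepts (A ∈ Accept), but the regex does not match it → eliminate
  (C) (0*10*)(0*10*0*10*)*: on ε the DFA stays in A and accepts (A ∈ Accept), but the regex does not match it → eliminate
  (D) 1*(01*01*)*: agrees with the DFA on every string of length ≤ 6
Only (D) is consistent with the DFA.
(D) 1*(01*01*)*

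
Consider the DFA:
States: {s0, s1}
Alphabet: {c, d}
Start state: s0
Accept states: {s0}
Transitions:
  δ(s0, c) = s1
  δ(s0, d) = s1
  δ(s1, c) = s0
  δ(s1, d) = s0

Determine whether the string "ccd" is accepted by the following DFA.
Processing string "ccd":
  s0 --c--> s1
  s1 --c--> s0
  s0 --d--> s1
Final state: s1
Accept states: {s0}
No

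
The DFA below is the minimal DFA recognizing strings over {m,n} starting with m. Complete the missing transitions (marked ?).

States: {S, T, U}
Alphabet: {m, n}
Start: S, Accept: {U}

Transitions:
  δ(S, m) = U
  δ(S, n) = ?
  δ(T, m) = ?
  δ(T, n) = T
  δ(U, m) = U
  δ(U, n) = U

From the language and accept set, identify what each state tracks — S: no input read; T: started with n (dead); U: started with m.
Each missing δ(q, a) is the state matching the new tracked value after reading a.
δ(S, n) = T; δ(T, m) = T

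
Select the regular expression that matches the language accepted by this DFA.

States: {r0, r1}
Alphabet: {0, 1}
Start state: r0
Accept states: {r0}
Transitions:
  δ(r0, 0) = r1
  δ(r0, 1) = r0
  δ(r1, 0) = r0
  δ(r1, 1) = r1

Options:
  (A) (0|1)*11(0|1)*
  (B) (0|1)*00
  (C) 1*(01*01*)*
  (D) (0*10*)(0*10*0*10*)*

Check each option against the DFA on short strings; one disagreement eliminates an option:
  (A) (0|1)*11(0|1)*: on ε the DFA stays in r0 and accepts (r0 ∈ Accept), but the regex does not match it → eliminate
  (B) (0|1)*00: on ε the DFA stays in r0 and accepts (r0 ∈ Accept), but the regex does not match it → eliminate
  (C) 1*(01*01*)*: agrees with the DFA on every string of length ≤ 6
  (D) (0*10*)(0*10*0*10*)*: on ε the DFA stays in r0 and accepts (r0 ∈ Accept), but the regex does not match it → eliminate
Only (C) is consistent with the DFA.
(C) 1*(01*01*)*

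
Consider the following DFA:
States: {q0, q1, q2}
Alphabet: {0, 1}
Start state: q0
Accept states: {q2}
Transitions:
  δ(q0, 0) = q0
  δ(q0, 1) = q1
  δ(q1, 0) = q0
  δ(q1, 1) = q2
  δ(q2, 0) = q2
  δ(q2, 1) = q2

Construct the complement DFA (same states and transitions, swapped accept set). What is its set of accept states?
Complement accept states = All states \ Original accept states
= {q0, q1, q2} \ {q2}
{q0, q1}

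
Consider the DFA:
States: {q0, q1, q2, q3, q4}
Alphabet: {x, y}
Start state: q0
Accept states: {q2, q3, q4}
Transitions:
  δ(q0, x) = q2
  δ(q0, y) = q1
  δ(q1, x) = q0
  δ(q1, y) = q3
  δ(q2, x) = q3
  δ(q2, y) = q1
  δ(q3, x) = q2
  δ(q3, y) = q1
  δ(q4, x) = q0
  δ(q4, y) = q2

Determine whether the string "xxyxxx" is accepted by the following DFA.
Processing string "xxyxxx":
  q0 --x--> q2
  q2 --x--> q3
  q3 --y--> q1
  q1 --x--> q0
  q0 --x--> q2
  q2 --x--> q3
Final state: q3
Accept states: {q2, q3, q4}
Yes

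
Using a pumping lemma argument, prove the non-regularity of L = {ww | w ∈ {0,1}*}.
Assume L is regular with pumping length p. Idea: pumping the leading 0-block breaks the equality of the two halves.
Choose s = 0^p 1 0^p 1 ∈ L (with w = 0^p 1). |s| = 2p+2 ≥ p. By the pumping lemma, s = xyz with |xy| ≤ p, |y| > 0, so y = 0^k with k ≥ 1, in the first 0-block. Then xy²z = 0^(p+k) 1 0^p 1, of length 2p+2+k. If k is odd this length is odd, so it cannot be of the form ww. If k is even, each half has length p+1+k/2 ≤ p+k, so the first half lies entirely inside the leading 0-block and contains no 1, while the second half ends in 1; the halves differ. Either way xy²z ∉ L.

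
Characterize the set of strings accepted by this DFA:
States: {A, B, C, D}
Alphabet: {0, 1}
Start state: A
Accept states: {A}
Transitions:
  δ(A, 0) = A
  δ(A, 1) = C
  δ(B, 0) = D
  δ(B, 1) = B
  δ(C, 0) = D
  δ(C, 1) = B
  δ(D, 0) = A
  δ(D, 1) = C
Testing a few strings:
  '0' → accept
  '001' → reject
  '1110' → reject
  '1010' → reject
State roles: A=value ≡ 0 (mod 4); B=value ≡ 3 (mod 4); C=value ≡ 1 (mod 4); D=value ≡ 2 (mod 4)
All binary strings representing a multiple of 4 (read in base 2; leading zeros allowed and ε counts as 0)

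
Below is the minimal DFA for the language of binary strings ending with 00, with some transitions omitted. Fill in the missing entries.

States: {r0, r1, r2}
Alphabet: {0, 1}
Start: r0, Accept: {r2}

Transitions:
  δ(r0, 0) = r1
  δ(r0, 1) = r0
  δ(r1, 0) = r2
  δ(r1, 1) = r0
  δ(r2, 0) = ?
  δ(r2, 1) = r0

From the language and accept set, identify what each state tracks — r0: last symbol not 0; r1: one trailing 0; r2: two trailing 0's.
Each missing δ(q, a) is the state matching the new tracked value after reading a.
δ(r2, 0) = r2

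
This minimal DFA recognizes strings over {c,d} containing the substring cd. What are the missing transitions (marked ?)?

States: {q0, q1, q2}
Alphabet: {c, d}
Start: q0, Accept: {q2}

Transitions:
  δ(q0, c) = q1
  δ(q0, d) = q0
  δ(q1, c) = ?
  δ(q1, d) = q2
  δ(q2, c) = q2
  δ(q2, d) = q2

From the language and accept set, identify what each state tracks — q0: no c seen yet; q1: seen a c, waiting for d; q2: substring cd seen.
Each missing δ(q, a) is the state matching the new tracked value after reading a.
δ(q1, c) = q1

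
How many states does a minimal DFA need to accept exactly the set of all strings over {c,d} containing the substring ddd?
By Myhill–Nerode, count the distinguishable equivalence classes: 4 classes — one per longest suffix of the input that is a prefix of 'ddd' (lengths 0 through 2), plus an absorbing 'already seen ddd' class.
4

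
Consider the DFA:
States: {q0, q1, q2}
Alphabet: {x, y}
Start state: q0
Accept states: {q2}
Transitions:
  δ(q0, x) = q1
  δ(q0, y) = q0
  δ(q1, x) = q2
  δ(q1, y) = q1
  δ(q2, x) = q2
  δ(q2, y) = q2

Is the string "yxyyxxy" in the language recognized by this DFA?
Processing string "yxyyxxy":
  q0 --y--> q0
  q0 --x--> q1
  q1 --y--> q1
  q1 --y--> q1
  q1 --x--> q2
  q2 --x--> q2
  q2 --y--> q2
Final state: q2
Accept states: {q2}
Yes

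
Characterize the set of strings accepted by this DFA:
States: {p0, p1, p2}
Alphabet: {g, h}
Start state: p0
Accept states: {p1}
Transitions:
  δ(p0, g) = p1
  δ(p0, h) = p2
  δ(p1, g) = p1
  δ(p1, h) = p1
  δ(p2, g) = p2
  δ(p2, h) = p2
Testing a few strings:
  'h' → reject
  'gg' → accept
  'hhh' → reject
  'g' → accept
State roles: p0=no input read; p1=started with g; p2=started with h (dead)
All strings over {g,h} starting with g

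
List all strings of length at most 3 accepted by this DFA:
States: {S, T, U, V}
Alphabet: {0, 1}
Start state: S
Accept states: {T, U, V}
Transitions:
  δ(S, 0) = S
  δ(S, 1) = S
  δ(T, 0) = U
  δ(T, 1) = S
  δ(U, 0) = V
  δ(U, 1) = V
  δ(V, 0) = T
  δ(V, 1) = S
None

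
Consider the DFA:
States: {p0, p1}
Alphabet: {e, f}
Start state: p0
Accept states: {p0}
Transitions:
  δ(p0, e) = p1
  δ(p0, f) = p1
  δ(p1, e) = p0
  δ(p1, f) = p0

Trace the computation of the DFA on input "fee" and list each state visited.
read 'f': p0 → p1
  read 'e': p1 → p0
  read 'e': p0 → p1
p0 -> p1 -> p0 -> p1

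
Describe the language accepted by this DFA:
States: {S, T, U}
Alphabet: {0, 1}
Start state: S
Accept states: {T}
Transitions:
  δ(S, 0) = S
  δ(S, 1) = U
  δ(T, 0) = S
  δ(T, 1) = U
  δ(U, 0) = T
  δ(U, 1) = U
Testing a few strings:
  '1' → reject
  '011' → reject
  '00' → reject
  '0' → reject
State roles: S=no suffix match; T=suffix is 10; U=one trailing 1
All binary strings ending with 10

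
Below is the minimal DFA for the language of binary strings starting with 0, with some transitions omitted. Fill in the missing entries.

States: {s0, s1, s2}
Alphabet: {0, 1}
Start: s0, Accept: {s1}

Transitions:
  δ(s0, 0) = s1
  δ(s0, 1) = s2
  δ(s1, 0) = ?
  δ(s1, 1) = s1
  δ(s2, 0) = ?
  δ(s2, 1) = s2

From the language and accept set, identify what each state tracks — s0: no input read; s1: started with 0; s2: started with 1 (dead).
Each missing δ(q, a) is the state matching the new tracked value after reading a.
δ(s1, 0) = s1; δ(s2, 0) = s2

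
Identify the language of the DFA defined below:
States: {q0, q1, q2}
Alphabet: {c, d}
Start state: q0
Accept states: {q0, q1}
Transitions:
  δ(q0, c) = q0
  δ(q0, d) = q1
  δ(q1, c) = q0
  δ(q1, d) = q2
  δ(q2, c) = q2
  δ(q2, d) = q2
Testing a few strings:
  'c' → accept
  'cc' → accept
  'ddc' → reject
  'dddc' → reject
State roles: q0=last symbol not d (ok); q1=last symbol d (ok); q2=saw dd (dead)
All strings over {c,d} with no two consecutive d's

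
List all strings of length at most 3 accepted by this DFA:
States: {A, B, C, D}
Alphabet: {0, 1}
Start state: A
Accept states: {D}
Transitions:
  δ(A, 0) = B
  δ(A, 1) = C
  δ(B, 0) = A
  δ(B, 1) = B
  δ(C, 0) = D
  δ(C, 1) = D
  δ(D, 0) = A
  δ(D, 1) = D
10, 11, 101, 111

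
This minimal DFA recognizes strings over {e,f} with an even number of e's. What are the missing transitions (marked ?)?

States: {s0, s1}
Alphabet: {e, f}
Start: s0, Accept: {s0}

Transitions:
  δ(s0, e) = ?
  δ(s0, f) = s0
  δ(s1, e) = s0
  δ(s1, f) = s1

From the language and accept set, identify what each state tracks — s0: even number of e's so far; s1: odd number of e's so far.
Each missing δ(q, a) is the state matching the new tracked value after reading a.
δ(s0, e) = s1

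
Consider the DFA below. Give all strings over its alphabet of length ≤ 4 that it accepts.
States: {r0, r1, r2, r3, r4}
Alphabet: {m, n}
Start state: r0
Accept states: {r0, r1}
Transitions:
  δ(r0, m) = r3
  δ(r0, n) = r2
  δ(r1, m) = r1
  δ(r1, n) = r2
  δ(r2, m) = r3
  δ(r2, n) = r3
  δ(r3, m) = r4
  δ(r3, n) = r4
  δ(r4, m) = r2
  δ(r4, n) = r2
ε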